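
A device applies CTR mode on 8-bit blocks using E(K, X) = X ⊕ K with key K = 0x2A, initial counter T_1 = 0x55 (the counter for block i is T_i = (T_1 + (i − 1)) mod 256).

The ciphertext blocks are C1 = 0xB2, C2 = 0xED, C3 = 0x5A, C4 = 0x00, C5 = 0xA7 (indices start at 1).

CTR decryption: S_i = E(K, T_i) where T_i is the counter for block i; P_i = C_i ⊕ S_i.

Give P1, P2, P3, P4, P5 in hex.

P1: T = 0x55, S = E(K, T) = 0x7F; 0xB2 ⊕ 0x7F = 0xCD.
P2: T = 0x56, S = E(K, T) = 0x7C; 0xED ⊕ 0x7C = 0x91.
P3: T = 0x57, S = E(K, T) = 0x7D; 0x5A ⊕ 0x7D = 0x27.
P4: T = 0x58, S = E(K, T) = 0x72; 0x00 ⊕ 0x72 = 0x72.
P5: T = 0x59, S = E(K, T) = 0x73; 0xA7 ⊕ 0x73 = 0xD4.

P1 = 0xCD, P2 = 0x91, P3 = 0x27, P4 = 0x72, P5 = 0xD4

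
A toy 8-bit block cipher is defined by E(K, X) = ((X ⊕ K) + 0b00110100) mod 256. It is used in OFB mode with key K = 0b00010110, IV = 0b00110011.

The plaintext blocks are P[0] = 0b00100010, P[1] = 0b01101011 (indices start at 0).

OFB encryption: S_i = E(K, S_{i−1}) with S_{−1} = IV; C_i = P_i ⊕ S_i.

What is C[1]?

C[1] = 0b11101000

C[0]: S = E(K, 0b00110011) = 0b01011001; 0b00100010 ⊕ 0b01011001 = 0b01111011.
C[1]: S = E(K, 0b01011001) = 0b10000011; 0b01101011 ⊕ 0b10000011 = 0b11101000.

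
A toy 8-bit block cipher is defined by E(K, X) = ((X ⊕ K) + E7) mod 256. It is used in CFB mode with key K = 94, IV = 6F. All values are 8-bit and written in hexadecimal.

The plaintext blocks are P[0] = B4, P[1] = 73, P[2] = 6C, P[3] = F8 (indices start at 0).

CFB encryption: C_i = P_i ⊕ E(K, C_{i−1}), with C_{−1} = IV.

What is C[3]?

C[3] = 4C

C[0]: E(K, 6F) = E2; B4 ⊕ E2 = 56.
C[1]: E(K, 56) = A9; 73 ⊕ A9 = DA.
C[2]: E(K, DA) = 35; 6C ⊕ 35 = 59.
C[3]: E(K, 59) = B4; F8 ⊕ B4 = 4C.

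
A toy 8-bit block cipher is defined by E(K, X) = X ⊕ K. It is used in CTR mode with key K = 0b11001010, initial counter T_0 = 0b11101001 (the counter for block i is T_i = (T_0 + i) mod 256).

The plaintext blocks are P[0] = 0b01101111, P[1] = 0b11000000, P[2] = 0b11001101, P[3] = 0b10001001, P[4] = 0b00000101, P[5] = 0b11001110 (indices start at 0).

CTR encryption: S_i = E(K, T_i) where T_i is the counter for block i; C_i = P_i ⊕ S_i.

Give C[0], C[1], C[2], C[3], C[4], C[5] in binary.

C[0] = 0b01001100, C[1] = 0b11100000, C[2] = 0b11101100, C[3] = 0b10101111, C[4] = 0b00100010, C[5] = 0b11101010

C[0]: T = 0b11101001, S = E(K, T) = 0b00100011; 0b01101111 ⊕ 0b00100011 = 0b01001100.
C[1]: T = 0b11101010, S = E(K, T) = 0b00100000; 0b11000000 ⊕ 0b00100000 = 0b11100000.
C[2]: T = 0b11101011, S = E(K, T) = 0b00100001; 0b11001101 ⊕ 0b00100001 = 0b11101100.
C[3]: T = 0b11101100, S = E(K, T) = 0b00100110; 0b10001001 ⊕ 0b00100110 = 0b10101111.
C[4]: T = 0b11101101, S = E(K, T) = 0b00100111; 0b00000101 ⊕ 0b00100111 = 0b00100010.
C[5]: T = 0b11101110, S = E(K, T) = 0b00100100; 0b11001110 ⊕ 0b00100100 = 0b11101010.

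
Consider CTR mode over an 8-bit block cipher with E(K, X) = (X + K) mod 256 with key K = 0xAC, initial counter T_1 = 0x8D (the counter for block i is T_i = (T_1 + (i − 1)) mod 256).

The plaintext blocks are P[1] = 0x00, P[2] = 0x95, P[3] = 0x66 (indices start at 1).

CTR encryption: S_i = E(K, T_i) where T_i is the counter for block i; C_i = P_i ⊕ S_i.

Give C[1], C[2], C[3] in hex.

C[1] = 0x39, C[2] = 0xAF, C[3] = 0x5D

C[1]: T = 0x8D, S = E(K, T) = 0x39; 0x00 ⊕ 0x39 = 0x39.
C[2]: T = 0x8E, S = E(K, T) = 0x3A; 0x95 ⊕ 0x3A = 0xAF.
C[3]: T = 0x8F, S = E(K, T) = 0x3B; 0x66 ⊕ 0x3B = 0x5D.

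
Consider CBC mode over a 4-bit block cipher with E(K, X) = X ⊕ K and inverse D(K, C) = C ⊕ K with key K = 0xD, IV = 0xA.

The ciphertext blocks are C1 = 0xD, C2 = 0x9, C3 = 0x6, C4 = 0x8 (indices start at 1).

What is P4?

P4 = 0x3

CBC decryption: P_i = D(K, C_i) ⊕ C_{i−1}, with C_{0} = IV.
P4: D(K, 0x8) = 0x5; 0x5 ⊕ 0x6 = 0x3.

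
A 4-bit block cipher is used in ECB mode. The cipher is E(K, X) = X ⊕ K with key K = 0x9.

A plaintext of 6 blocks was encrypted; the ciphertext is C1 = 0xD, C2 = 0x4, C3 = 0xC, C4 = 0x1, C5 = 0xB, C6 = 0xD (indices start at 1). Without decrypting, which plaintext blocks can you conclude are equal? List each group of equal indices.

P1 = P6

ECB encrypts each block independently with the same key, so equal ciphertext blocks imply equal plaintext blocks.
C1 = C6 = 0xD, so P1 = P6.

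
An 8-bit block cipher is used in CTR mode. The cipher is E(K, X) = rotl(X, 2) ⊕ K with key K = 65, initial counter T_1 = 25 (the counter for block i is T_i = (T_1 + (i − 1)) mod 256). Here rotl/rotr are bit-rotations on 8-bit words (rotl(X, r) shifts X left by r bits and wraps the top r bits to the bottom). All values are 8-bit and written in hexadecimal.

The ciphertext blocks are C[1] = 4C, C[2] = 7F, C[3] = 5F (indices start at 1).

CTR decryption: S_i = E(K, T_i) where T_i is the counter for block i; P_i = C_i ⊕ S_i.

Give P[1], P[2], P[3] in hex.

P[1]: T = 25, S = E(K, T) = F1; 4C ⊕ F1 = BD.
P[2]: T = 26, S = E(K, T) = FD; 7F ⊕ FD = 82.
P[3]: T = 27, S = E(K, T) = F9; 5F ⊕ F9 = A6.

P[1] = BD, P[2] = 82, P[3] = A6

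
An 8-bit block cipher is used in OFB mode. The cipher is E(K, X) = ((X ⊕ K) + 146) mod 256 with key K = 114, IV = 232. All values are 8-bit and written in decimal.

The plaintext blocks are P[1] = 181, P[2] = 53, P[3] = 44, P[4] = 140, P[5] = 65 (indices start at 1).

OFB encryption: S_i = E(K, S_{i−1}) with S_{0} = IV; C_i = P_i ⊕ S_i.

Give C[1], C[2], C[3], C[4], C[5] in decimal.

C[1]: S = E(K, 232) = 44; 181 ⊕ 44 = 153.
C[2]: S = E(K, 44) = 240; 53 ⊕ 240 = 197.
C[3]: S = E(K, 240) = 20; 44 ⊕ 20 = 56.
C[4]: S = E(K, 20) = 248; 140 ⊕ 248 = 116.
C[5]: S = E(K, 248) = 28; 65 ⊕ 28 = 93.

C[1] = 153, C[2] = 197, C[3] = 56, C[4] = 116, C[5] = 93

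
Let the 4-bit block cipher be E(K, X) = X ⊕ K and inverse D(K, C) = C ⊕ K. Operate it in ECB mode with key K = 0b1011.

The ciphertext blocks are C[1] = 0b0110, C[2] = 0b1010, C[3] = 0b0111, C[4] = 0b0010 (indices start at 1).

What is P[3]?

P[3] = 0b1100

ECB decryption: P_i = D(K, C_i).
P[3]: D(K, 0b0111) = 0b1100.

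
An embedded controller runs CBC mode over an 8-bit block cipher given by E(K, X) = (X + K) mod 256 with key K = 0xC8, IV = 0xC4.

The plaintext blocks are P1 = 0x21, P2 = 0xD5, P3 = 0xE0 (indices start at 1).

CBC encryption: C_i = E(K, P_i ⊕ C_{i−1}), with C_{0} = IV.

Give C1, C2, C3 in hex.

C1 = 0xAD, C2 = 0x40, C3 = 0x68

C1: P1 ⊕ 0xC4 = 0xE5; E(K, 0xE5) = 0xAD.
C2: P2 ⊕ 0xAD = 0x78; E(K, 0x78) = 0x40.
C3: P3 ⊕ 0x40 = 0xA0; E(K, 0xA0) = 0x68.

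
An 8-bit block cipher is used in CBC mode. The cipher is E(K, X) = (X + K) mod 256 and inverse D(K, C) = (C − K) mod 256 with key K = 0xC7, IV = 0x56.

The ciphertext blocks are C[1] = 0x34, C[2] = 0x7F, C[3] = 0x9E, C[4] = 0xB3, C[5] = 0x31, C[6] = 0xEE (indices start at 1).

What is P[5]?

P[5] = 0xD9

CBC decryption: P_i = D(K, C_i) ⊕ C_{i−1}, with C_{0} = IV.
P[5]: D(K, 0x31) = 0x6A; 0x6A ⊕ 0xB3 = 0xD9.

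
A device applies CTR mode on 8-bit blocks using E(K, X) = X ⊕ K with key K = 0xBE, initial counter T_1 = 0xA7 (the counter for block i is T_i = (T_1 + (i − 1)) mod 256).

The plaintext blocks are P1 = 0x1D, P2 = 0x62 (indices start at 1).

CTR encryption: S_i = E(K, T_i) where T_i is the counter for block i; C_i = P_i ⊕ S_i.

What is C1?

C1: T = 0xA7, S = E(K, T) = 0x19; 0x1D ⊕ 0x19 = 0x04.

C1 = 0x04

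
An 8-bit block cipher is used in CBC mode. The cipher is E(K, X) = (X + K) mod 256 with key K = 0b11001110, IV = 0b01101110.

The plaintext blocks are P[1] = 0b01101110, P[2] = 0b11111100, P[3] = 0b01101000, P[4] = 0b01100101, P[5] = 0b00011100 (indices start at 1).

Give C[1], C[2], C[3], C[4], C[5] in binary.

C[1] = 0b11001110, C[2] = 0b00000000, C[3] = 0b00110110, C[4] = 0b00100001, C[5] = 0b00001011

CBC encryption: C_i = E(K, P_i ⊕ C_{i−1}), with C_{0} = IV.
C[1]: P[1] ⊕ 0b01101110 = 0b00000000; E(K, 0b00000000) = 0b11001110.
C[2]: P[2] ⊕ 0b11001110 = 0b00110010; E(K, 0b00110010) = 0b00000000.
C[3]: P[3] ⊕ 0b00000000 = 0b01101000; E(K, 0b01101000) = 0b00110110.
C[4]: P[4] ⊕ 0b00110110 = 0b01010011; E(K, 0b01010011) = 0b00100001.
C[5]: P[5] ⊕ 0b00100001 = 0b00111101; E(K, 0b00111101) = 0b00001011.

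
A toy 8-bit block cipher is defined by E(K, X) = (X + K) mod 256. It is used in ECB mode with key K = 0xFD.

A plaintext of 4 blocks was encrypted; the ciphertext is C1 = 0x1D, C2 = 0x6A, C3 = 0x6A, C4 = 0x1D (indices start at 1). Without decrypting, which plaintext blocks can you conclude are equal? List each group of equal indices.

ECB encrypts each block independently with the same key, so equal ciphertext blocks imply equal plaintext blocks.
C1 = C4 = 0x1D, so P1 = P4.
C2 = C3 = 0x6A, so P2 = P3.

P1 = P4; P2 = P3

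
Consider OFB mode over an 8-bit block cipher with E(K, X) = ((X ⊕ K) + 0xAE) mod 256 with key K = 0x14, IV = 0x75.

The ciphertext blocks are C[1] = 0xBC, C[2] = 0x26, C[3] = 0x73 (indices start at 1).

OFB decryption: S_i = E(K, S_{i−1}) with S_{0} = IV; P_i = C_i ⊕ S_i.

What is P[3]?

P[3] = 0xF8

P[1]: S = E(K, 0x75) = 0x0F; 0xBC ⊕ 0x0F = 0xB3.
P[2]: S = E(K, 0x0F) = 0xC9; 0x26 ⊕ 0xC9 = 0xEF.
P[3]: S = E(K, 0xC9) = 0x8B; 0x73 ⊕ 0x8B = 0xF8.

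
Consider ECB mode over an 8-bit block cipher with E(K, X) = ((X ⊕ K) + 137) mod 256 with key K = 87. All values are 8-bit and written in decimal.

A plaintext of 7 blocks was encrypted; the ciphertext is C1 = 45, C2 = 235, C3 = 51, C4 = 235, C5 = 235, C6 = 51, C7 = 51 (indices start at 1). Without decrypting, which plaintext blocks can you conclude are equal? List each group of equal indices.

P2 = P4 = P5; P3 = P6 = P7

ECB encrypts each block independently with the same key, so equal ciphertext blocks imply equal plaintext blocks.
C2 = C4 = C5 = 235, so P2 = P4 = P5.
C3 = C6 = C7 = 51, so P3 = P6 = P7.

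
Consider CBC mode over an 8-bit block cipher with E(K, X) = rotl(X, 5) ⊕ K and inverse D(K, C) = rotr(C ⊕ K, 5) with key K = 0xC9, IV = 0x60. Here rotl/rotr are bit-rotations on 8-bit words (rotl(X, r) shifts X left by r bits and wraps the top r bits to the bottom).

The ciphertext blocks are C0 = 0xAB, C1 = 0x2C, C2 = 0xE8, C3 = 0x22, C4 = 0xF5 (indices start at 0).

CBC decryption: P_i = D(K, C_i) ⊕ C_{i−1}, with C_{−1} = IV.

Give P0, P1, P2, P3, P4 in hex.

P0: D(K, 0xAB) = 0x13; 0x13 ⊕ 0x60 = 0x73.
P1: D(K, 0x2C) = 0x2F; 0x2F ⊕ 0xAB = 0x84.
P2: D(K, 0xE8) = 0x09; 0x09 ⊕ 0x2C = 0x25.
P3: D(K, 0x22) = 0x5F; 0x5F ⊕ 0xE8 = 0xB7.
P4: D(K, 0xF5) = 0xE1; 0xE1 ⊕ 0x22 = 0xC3.

P0 = 0x73, P1 = 0x84, P2 = 0x25, P3 = 0xB7, P4 = 0xC3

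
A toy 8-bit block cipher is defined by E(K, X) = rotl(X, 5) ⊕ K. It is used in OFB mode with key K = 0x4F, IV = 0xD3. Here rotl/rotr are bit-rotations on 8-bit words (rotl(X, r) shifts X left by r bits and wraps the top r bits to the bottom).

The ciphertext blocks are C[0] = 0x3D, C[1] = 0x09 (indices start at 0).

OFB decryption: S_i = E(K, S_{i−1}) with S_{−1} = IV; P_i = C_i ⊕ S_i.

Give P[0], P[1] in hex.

P[0] = 0x08, P[1] = 0xE0

P[0]: S = E(K, 0xD3) = 0x35; 0x3D ⊕ 0x35 = 0x08.
P[1]: S = E(K, 0x35) = 0xE9; 0x09 ⊕ 0xE9 = 0xE0.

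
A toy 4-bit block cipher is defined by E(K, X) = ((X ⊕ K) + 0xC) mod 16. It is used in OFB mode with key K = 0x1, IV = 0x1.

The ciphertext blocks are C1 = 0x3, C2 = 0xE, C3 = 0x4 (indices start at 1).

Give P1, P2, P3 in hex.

OFB decryption: S_i = E(K, S_{i−1}) with S_{0} = IV; P_i = C_i ⊕ S_i.
P1: S = E(K, 0x1) = 0xC; 0x3 ⊕ 0xC = 0xF.
P2: S = E(K, 0xC) = 0x9; 0xE ⊕ 0x9 = 0x7.
P3: S = E(K, 0x9) = 0x4; 0x4 ⊕ 0x4 = 0x0.

P1 = 0xF, P2 = 0x7, P3 = 0x0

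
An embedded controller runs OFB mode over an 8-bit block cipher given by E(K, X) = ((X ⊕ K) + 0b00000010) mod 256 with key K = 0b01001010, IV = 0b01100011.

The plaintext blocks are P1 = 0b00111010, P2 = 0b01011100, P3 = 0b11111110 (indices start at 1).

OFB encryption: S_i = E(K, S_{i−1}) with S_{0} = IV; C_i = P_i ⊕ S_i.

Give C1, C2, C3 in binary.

C1 = 0b00010001, C2 = 0b00111111, C3 = 0b11010101

C1: S = E(K, 0b01100011) = 0b00101011; 0b00111010 ⊕ 0b00101011 = 0b00010001.
C2: S = E(K, 0b00101011) = 0b01100011; 0b01011100 ⊕ 0b01100011 = 0b00111111.
C3: S = E(K, 0b01100011) = 0b00101011; 0b11111110 ⊕ 0b00101011 = 0b11010101.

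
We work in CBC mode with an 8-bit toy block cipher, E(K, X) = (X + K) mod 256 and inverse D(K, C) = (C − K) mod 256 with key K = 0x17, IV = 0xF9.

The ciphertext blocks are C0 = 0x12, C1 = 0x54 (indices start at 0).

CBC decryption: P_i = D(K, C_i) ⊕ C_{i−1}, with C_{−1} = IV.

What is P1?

P1 = 0x2F

P1: D(K, 0x54) = 0x3D; 0x3D ⊕ 0x12 = 0x2F.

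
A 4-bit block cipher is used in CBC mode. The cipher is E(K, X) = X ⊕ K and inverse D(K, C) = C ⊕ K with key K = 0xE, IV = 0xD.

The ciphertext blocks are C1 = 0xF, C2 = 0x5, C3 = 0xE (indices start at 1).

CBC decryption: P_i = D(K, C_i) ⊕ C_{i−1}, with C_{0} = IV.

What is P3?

P3: D(K, 0xE) = 0x0; 0x0 ⊕ 0x5 = 0x5.

P3 = 0x5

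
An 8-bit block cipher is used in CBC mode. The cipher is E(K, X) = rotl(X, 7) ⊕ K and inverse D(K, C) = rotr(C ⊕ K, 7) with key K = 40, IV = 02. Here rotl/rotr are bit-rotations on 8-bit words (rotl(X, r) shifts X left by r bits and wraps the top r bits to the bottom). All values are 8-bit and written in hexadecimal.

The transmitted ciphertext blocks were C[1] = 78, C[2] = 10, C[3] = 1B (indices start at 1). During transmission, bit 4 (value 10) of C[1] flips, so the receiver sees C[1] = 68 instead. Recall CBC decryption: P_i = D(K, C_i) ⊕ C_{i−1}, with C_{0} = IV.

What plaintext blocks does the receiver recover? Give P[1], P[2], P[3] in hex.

P[1] = 52, P[2] = C8, P[3] = A6

Only C[1] changed, to 68. In CBC, a change in C_i garbles P_i and flips the same bit in P_{i+1}. Decrypting the received ciphertext:
P[1]: D(K, 68) = 50; 50 ⊕ 02 = 52.
P[2]: D(K, 10) = A0; A0 ⊕ 68 = C8.
P[3]: D(K, 1B) = B6; B6 ⊕ 10 = A6.
Blocks that differ from the original plaintext: P[1], P[2].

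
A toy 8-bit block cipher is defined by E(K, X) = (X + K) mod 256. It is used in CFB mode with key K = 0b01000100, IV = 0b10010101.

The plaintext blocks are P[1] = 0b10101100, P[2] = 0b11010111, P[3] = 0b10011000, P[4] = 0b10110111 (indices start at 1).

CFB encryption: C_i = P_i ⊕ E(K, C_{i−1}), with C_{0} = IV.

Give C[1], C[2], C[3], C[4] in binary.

C[1] = 0b01110101, C[2] = 0b01101110, C[3] = 0b00101010, C[4] = 0b11011001

C[1]: E(K, 0b10010101) = 0b11011001; 0b10101100 ⊕ 0b11011001 = 0b01110101.
C[2]: E(K, 0b01110101) = 0b10111001; 0b11010111 ⊕ 0b10111001 = 0b01101110.
C[3]: E(K, 0b01101110) = 0b10110010; 0b10011000 ⊕ 0b10110010 = 0b00101010.
C[4]: E(K, 0b00101010) = 0b01101110; 0b10110111 ⊕ 0b01101110 = 0b11011001.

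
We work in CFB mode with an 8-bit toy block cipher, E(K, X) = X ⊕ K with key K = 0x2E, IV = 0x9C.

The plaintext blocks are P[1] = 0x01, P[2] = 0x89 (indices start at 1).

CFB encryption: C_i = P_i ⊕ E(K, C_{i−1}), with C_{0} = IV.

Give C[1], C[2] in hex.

C[1]: E(K, 0x9C) = 0xB2; 0x01 ⊕ 0xB2 = 0xB3.
C[2]: E(K, 0xB3) = 0x9D; 0x89 ⊕ 0x9D = 0x14.

C[1] = 0xB3, C[2] = 0x14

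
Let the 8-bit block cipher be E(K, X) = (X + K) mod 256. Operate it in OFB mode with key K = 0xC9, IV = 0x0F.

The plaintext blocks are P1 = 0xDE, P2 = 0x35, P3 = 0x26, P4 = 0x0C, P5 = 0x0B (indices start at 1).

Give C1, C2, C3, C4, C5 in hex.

OFB encryption: S_i = E(K, S_{i−1}) with S_{0} = IV; C_i = P_i ⊕ S_i.
C1: S = E(K, 0x0F) = 0xD8; 0xDE ⊕ 0xD8 = 0x06.
C2: S = E(K, 0xD8) = 0xA1; 0x35 ⊕ 0xA1 = 0x94.
C3: S = E(K, 0xA1) = 0x6A; 0x26 ⊕ 0x6A = 0x4C.
C4: S = E(K, 0x6A) = 0x33; 0x0C ⊕ 0x33 = 0x3F.
C5: S = E(K, 0x33) = 0xFC; 0x0B ⊕ 0xFC = 0xF7.

C1 = 0x06, C2 = 0x94, C3 = 0x4C, C4 = 0x3F, C5 = 0xF7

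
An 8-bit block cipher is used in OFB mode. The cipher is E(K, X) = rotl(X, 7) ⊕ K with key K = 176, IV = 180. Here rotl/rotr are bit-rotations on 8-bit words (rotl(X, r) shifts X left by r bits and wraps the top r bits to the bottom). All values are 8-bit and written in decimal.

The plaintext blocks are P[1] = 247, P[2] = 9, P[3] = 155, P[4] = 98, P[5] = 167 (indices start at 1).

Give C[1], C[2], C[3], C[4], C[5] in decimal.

OFB encryption: S_i = E(K, S_{i−1}) with S_{0} = IV; C_i = P_i ⊕ S_i.
C[1]: S = E(K, 180) = 234; 247 ⊕ 234 = 29.
C[2]: S = E(K, 234) = 197; 9 ⊕ 197 = 204.
C[3]: S = E(K, 197) = 82; 155 ⊕ 82 = 201.
C[4]: S = E(K, 82) = 153; 98 ⊕ 153 = 251.
C[5]: S = E(K, 153) = 124; 167 ⊕ 124 = 219.

C[1] = 29, C[2] = 204, C[3] = 201, C[4] = 251, C[5] = 219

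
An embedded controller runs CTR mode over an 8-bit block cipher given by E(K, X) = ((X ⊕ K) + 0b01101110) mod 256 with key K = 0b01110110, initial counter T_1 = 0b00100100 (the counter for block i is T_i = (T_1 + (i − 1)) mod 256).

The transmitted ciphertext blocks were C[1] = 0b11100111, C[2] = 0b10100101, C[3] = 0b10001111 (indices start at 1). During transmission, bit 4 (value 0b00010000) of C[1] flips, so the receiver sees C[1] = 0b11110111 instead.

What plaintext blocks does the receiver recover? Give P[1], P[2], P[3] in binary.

P[1] = 0b00110111, P[2] = 0b01100100, P[3] = 0b00110001

CTR decryption: S_i = E(K, T_i) where T_i is the counter for block i; P_i = C_i ⊕ S_i.
Only C[1] changed, to 0b11110111. In CTR, a change in C_i flips the same bit in P_i only; the keystream is unaffected. Decrypting the received ciphertext:
P[1]: T = 0b00100100, S = E(K, T) = 0b11000000; 0b11110111 ⊕ 0b11000000 = 0b00110111.
P[2]: T = 0b00100101, S = E(K, T) = 0b11000001; 0b10100101 ⊕ 0b11000001 = 0b01100100.
P[3]: T = 0b00100110, S = E(K, T) = 0b10111110; 0b10001111 ⊕ 0b10111110 = 0b00110001.
Blocks that differ from the original plaintext: P[1].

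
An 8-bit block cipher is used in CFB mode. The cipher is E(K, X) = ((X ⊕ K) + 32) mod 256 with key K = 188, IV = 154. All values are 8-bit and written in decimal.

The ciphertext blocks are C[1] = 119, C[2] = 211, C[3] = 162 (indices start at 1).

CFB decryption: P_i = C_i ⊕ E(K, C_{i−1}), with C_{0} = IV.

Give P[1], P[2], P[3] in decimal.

P[1]: E(K, 154) = 70; 119 ⊕ 70 = 49.
P[2]: E(K, 119) = 235; 211 ⊕ 235 = 56.
P[3]: E(K, 211) = 143; 162 ⊕ 143 = 45.

P[1] = 49, P[2] = 56, P[3] = 45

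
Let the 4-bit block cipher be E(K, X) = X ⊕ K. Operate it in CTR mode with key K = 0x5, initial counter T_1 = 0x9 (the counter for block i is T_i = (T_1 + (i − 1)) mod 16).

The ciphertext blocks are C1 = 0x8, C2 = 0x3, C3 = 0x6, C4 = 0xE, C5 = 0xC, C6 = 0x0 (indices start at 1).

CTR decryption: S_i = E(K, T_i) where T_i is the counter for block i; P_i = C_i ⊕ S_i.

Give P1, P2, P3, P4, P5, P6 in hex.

P1: T = 0x9, S = E(K, T) = 0xC; 0x8 ⊕ 0xC = 0x4.
P2: T = 0xA, S = E(K, T) = 0xF; 0x3 ⊕ 0xF = 0xC.
P3: T = 0xB, S = E(K, T) = 0xE; 0x6 ⊕ 0xE = 0x8.
P4: T = 0xC, S = E(K, T) = 0x9; 0xE ⊕ 0x9 = 0x7.
P5: T = 0xD, S = E(K, T) = 0x8; 0xC ⊕ 0x8 = 0x4.
P6: T = 0xE, S = E(K, T) = 0xB; 0x0 ⊕ 0xB = 0xB.

P1 = 0x4, P2 = 0xC, P3 = 0x8, P4 = 0x7, P5 = 0x4, P6 = 0xB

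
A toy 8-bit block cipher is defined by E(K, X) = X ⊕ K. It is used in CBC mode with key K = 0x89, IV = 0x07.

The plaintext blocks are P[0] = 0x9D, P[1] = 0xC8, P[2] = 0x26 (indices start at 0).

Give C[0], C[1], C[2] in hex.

C[0] = 0x13, C[1] = 0x52, C[2] = 0xFD

CBC encryption: C_i = E(K, P_i ⊕ C_{i−1}), with C_{−1} = IV.
C[0]: P[0] ⊕ 0x07 = 0x9A; E(K, 0x9A) = 0x13.
C[1]: P[1] ⊕ 0x13 = 0xDB; E(K, 0xDB) = 0x52.
C[2]: P[2] ⊕ 0x52 = 0x74; E(K, 0x74) = 0xFD.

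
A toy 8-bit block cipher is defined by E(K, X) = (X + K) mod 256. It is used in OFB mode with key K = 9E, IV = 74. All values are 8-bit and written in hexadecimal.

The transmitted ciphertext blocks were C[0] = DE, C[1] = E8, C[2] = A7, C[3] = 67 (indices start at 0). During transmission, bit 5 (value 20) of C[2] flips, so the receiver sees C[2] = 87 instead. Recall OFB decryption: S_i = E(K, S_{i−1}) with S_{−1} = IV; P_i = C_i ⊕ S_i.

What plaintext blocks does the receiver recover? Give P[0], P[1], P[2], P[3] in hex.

P[0] = CC, P[1] = 58, P[2] = C9, P[3] = 8B

Only C[2] changed, to 87. In OFB, a change in C_i flips the same bit in P_i only; the keystream is unaffected. Decrypting the received ciphertext:
P[0]: S = E(K, 74) = 12; DE ⊕ 12 = CC.
P[1]: S = E(K, 12) = B0; E8 ⊕ B0 = 58.
P[2]: S = E(K, B0) = 4E; 87 ⊕ 4E = C9.
P[3]: S = E(K, 4E) = EC; 67 ⊕ EC = 8B.
Blocks that differ from the original plaintext: P[2].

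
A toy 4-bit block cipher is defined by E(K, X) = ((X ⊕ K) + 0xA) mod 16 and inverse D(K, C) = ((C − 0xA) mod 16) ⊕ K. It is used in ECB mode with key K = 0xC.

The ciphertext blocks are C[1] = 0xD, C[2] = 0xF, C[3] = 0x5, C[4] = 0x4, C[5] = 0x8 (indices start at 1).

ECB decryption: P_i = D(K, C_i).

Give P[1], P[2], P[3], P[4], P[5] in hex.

P[1]: D(K, 0xD) = 0xF.
P[2]: D(K, 0xF) = 0x9.
P[3]: D(K, 0x5) = 0x7.
P[4]: D(K, 0x4) = 0x6.
P[5]: D(K, 0x8) = 0x2.

P[1] = 0xF, P[2] = 0x9, P[3] = 0x7, P[4] = 0x6, P[5] = 0x2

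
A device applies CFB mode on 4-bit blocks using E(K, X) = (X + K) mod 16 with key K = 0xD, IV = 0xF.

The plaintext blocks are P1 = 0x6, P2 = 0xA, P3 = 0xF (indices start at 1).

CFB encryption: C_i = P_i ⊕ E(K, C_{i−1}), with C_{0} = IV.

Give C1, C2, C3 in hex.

C1 = 0xA, C2 = 0xD, C3 = 0x5

C1: E(K, 0xF) = 0xC; 0x6 ⊕ 0xC = 0xA.
C2: E(K, 0xA) = 0x7; 0xA ⊕ 0x7 = 0xD.
C3: E(K, 0xD) = 0xA; 0xF ⊕ 0xA = 0x5.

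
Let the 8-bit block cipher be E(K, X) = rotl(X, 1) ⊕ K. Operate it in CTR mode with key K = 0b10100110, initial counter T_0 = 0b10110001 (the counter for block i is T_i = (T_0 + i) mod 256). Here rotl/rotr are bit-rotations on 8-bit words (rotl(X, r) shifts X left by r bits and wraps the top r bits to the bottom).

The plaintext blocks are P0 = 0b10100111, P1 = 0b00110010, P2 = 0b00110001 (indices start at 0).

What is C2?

C2 = 0b11110000

CTR encryption: S_i = E(K, T_i) where T_i is the counter for block i; C_i = P_i ⊕ S_i.
C0: T = 0b10110001, S = E(K, T) = 0b11000101; 0b10100111 ⊕ 0b11000101 = 0b01100010.
C1: T = 0b10110010, S = E(K, T) = 0b11000011; 0b00110010 ⊕ 0b11000011 = 0b11110001.
C2: T = 0b10110011, S = E(K, T) = 0b11000001; 0b00110001 ⊕ 0b11000001 = 0b11110000.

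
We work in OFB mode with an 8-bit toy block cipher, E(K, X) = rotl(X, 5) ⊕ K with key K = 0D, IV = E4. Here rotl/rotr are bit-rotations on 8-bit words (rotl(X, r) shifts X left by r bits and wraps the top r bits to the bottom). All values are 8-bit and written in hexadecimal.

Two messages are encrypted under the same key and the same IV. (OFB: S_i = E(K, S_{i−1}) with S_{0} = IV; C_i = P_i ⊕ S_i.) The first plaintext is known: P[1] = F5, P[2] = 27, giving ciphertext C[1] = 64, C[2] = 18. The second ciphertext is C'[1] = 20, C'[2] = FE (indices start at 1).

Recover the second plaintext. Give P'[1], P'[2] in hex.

In OFB with a reused IV, both messages share the same keystream S_i, so C_i ⊕ C'_i = P_i ⊕ P'_i and thus P'_i = P_i ⊕ C_i ⊕ C'_i.
P'[1]: F5 ⊕ 64 ⊕ 20 = B1.
P'[2]: 27 ⊕ 18 ⊕ FE = C1.

P'[1] = B1, P'[2] = C1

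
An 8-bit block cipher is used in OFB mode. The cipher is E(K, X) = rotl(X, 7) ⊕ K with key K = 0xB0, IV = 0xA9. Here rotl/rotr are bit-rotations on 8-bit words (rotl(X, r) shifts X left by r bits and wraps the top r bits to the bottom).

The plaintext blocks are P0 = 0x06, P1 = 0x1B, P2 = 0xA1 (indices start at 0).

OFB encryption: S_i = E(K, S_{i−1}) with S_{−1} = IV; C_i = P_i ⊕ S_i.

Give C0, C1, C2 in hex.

C0: S = E(K, 0xA9) = 0x64; 0x06 ⊕ 0x64 = 0x62.
C1: S = E(K, 0x64) = 0x82; 0x1B ⊕ 0x82 = 0x99.
C2: S = E(K, 0x82) = 0xF1; 0xA1 ⊕ 0xF1 = 0x50.

C0 = 0x62, C1 = 0x99, C2 = 0x50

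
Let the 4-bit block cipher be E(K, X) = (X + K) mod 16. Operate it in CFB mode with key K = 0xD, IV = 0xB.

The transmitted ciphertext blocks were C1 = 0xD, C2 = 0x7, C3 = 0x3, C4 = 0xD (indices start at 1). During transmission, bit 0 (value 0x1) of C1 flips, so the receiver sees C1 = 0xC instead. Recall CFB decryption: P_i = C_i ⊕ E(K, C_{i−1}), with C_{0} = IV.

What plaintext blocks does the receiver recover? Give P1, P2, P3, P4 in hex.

P1 = 0x4, P2 = 0xE, P3 = 0x7, P4 = 0xD

Only C1 changed, to 0xC. In CFB, a change in C_i flips the same bit in P_i and garbles P_{i+1}. Decrypting the received ciphertext:
P1: E(K, 0xB) = 0x8; 0xC ⊕ 0x8 = 0x4.
P2: E(K, 0xC) = 0x9; 0x7 ⊕ 0x9 = 0xE.
P3: E(K, 0x7) = 0x4; 0x3 ⊕ 0x4 = 0x7.
P4: E(K, 0x3) = 0x0; 0xD ⊕ 0x0 = 0xD.
Blocks that differ from the original plaintext: P1, P2.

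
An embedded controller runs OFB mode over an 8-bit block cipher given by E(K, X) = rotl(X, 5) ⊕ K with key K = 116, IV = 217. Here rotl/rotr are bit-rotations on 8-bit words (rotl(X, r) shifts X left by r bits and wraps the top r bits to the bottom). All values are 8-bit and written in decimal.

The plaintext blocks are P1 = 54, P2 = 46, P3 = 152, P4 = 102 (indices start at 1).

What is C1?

C1 = 121

OFB encryption: S_i = E(K, S_{i−1}) with S_{0} = IV; C_i = P_i ⊕ S_i.
C1: S = E(K, 217) = 79; 54 ⊕ 79 = 121.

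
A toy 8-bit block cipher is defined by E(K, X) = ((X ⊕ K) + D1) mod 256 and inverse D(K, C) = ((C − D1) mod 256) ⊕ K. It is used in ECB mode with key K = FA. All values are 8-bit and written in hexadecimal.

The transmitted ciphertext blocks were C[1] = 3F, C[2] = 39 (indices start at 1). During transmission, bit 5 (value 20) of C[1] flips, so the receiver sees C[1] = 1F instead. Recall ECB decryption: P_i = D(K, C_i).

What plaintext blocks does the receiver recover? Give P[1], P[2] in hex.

P[1] = B4, P[2] = 92

Only C[1] changed, to 1F. In ECB, a change in C_i affects only P_i. Decrypting the received ciphertext:
P[1]: D(K, 1F) = B4.
P[2]: D(K, 39) = 92.
Blocks that differ from the original plaintext: P[1].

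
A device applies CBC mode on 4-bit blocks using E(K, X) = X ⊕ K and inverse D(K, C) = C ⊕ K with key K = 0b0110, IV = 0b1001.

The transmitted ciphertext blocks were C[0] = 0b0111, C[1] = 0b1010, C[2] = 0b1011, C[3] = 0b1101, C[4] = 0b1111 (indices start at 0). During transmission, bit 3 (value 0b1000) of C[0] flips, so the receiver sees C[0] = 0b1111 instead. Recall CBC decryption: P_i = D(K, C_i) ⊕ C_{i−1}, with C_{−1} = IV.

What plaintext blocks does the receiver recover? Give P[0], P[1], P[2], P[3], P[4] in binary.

Only C[0] changed, to 0b1111. In CBC, a change in C_i garbles P_i and flips the same bit in P_{i+1}. Decrypting the received ciphertext:
P[0]: D(K, 0b1111) = 0b1001; 0b1001 ⊕ 0b1001 = 0b0000.
P[1]: D(K, 0b1010) = 0b1100; 0b1100 ⊕ 0b1111 = 0b0011.
P[2]: D(K, 0b1011) = 0b1101; 0b1101 ⊕ 0b1010 = 0b0111.
P[3]: D(K, 0b1101) = 0b1011; 0b1011 ⊕ 0b1011 = 0b0000.
P[4]: D(K, 0b1111) = 0b1001; 0b1001 ⊕ 0b1101 = 0b0100.
Blocks that differ from the original plaintext: P[0], P[1].

P[0] = 0b0000, P[1] = 0b0011, P[2] = 0b0111, P[3] = 0b0000, P[4] = 0b0100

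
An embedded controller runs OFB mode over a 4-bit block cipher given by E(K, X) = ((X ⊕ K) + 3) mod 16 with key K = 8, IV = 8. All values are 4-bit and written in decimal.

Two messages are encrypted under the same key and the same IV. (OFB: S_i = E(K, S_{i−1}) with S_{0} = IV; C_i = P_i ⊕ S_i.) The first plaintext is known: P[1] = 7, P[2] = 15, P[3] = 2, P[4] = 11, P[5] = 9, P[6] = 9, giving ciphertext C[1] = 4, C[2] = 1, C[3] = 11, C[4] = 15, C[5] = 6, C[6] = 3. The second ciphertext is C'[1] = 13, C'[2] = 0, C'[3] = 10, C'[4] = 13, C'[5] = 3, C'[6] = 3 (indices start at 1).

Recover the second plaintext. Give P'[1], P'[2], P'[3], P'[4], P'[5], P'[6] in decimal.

In OFB with a reused IV, both messages share the same keystream S_i, so C_i ⊕ C'_i = P_i ⊕ P'_i and thus P'_i = P_i ⊕ C_i ⊕ C'_i.
P'[1]: 7 ⊕ 4 ⊕ 13 = 14.
P'[2]: 15 ⊕ 1 ⊕ 0 = 14.
P'[3]: 2 ⊕ 11 ⊕ 10 = 3.
P'[4]: 11 ⊕ 15 ⊕ 13 = 9.
P'[5]: 9 ⊕ 6 ⊕ 3 = 12.
P'[6]: 9 ⊕ 3 ⊕ 3 = 9.

P'[1] = 14, P'[2] = 14, P'[3] = 3, P'[4] = 9, P'[5] = 12, P'[6] = 9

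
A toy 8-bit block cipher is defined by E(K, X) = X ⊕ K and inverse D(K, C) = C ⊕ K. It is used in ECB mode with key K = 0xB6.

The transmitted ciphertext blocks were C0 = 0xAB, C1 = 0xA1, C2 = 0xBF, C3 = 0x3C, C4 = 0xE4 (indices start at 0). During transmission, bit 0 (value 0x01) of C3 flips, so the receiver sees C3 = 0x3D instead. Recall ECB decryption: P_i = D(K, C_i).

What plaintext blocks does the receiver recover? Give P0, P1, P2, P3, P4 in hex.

P0 = 0x1D, P1 = 0x17, P2 = 0x09, P3 = 0x8B, P4 = 0x52

Only C3 changed, to 0x3D. In ECB, a change in C_i affects only P_i. Decrypting the received ciphertext:
P0: D(K, 0xAB) = 0x1D.
P1: D(K, 0xA1) = 0x17.
P2: D(K, 0xBF) = 0x09.
P3: D(K, 0x3D) = 0x8B.
P4: D(K, 0xE4) = 0x52.
Blocks that differ from the original plaintext: P3.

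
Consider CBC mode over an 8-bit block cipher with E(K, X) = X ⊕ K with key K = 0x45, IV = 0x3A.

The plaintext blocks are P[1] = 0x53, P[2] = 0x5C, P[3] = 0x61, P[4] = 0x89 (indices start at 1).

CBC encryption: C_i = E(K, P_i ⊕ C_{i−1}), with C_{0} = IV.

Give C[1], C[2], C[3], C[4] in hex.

C[1]: P[1] ⊕ 0x3A = 0x69; E(K, 0x69) = 0x2C.
C[2]: P[2] ⊕ 0x2C = 0x70; E(K, 0x70) = 0x35.
C[3]: P[3] ⊕ 0x35 = 0x54; E(K, 0x54) = 0x11.
C[4]: P[4] ⊕ 0x11 = 0x98; E(K, 0x98) = 0xDD.

C[1] = 0x2C, C[2] = 0x35, C[3] = 0x11, C[4] = 0xDD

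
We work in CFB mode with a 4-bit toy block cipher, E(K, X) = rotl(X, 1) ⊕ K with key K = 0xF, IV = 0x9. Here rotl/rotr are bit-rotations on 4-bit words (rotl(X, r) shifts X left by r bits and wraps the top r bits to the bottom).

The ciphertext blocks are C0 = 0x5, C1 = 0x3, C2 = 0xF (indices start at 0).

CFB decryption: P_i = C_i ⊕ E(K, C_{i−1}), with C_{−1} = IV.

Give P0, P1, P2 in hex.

P0 = 0x9, P1 = 0x6, P2 = 0x6

P0: E(K, 0x9) = 0xC; 0x5 ⊕ 0xC = 0x9.
P1: E(K, 0x5) = 0x5; 0x3 ⊕ 0x5 = 0x6.
P2: E(K, 0x3) = 0x9; 0xF ⊕ 0x9 = 0x6.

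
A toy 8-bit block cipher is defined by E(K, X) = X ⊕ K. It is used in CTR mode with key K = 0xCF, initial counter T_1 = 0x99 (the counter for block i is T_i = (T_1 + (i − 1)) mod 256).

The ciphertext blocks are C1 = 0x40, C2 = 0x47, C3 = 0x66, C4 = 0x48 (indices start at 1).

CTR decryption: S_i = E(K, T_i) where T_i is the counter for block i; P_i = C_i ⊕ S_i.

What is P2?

P2 = 0x12

P2: T = 0x9A, S = E(K, T) = 0x55; 0x47 ⊕ 0x55 = 0x12.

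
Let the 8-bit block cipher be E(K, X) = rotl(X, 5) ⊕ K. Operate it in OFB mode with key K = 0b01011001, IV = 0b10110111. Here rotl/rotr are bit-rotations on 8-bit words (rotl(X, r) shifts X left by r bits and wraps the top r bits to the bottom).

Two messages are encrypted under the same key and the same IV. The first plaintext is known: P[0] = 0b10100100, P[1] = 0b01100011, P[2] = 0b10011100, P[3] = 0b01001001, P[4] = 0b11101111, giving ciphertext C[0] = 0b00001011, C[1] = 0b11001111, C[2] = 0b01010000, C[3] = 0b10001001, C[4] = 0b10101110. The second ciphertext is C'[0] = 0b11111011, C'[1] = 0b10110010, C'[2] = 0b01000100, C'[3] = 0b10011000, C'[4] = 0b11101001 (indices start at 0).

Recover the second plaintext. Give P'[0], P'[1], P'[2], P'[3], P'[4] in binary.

P'[0] = 0b01010100, P'[1] = 0b00011110, P'[2] = 0b10001000, P'[3] = 0b01011000, P'[4] = 0b10101000

In OFB with a reused IV, both messages share the same keystream S_i, so C_i ⊕ C'_i = P_i ⊕ P'_i and thus P'_i = P_i ⊕ C_i ⊕ C'_i.
P'[0]: 0b10100100 ⊕ 0b00001011 ⊕ 0b11111011 = 0b01010100.
P'[1]: 0b01100011 ⊕ 0b11001111 ⊕ 0b10110010 = 0b00011110.
P'[2]: 0b10011100 ⊕ 0b01010000 ⊕ 0b01000100 = 0b10001000.
P'[3]: 0b01001001 ⊕ 0b10001001 ⊕ 0b10011000 = 0b01011000.
P'[4]: 0b11101111 ⊕ 0b10101110 ⊕ 0b11101001 = 0b10101000.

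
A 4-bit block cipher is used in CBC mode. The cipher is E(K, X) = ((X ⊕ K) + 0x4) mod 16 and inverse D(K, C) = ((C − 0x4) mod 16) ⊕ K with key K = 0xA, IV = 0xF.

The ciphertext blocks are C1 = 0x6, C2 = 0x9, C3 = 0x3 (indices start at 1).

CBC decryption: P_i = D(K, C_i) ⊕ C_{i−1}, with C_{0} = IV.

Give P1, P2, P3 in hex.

P1 = 0x7, P2 = 0x9, P3 = 0xC

P1: D(K, 0x6) = 0x8; 0x8 ⊕ 0xF = 0x7.
P2: D(K, 0x9) = 0xF; 0xF ⊕ 0x6 = 0x9.
P3: D(K, 0x3) = 0x5; 0x5 ⊕ 0x9 = 0xC.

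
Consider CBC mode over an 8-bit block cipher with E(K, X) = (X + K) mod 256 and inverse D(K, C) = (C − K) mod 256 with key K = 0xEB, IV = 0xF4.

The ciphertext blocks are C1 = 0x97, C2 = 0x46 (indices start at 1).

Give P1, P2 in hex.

CBC decryption: P_i = D(K, C_i) ⊕ C_{i−1}, with C_{0} = IV.
P1: D(K, 0x97) = 0xAC; 0xAC ⊕ 0xF4 = 0x58.
P2: D(K, 0x46) = 0x5B; 0x5B ⊕ 0x97 = 0xCC.

P1 = 0x58, P2 = 0xCC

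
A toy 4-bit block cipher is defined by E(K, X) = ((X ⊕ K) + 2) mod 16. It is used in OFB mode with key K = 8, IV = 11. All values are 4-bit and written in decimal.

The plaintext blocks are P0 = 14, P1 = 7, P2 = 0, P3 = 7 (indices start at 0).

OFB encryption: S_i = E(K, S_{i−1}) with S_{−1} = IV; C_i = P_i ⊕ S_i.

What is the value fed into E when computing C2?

15

C0: S = E(K, 11) = 5; 14 ⊕ 5 = 11.
C1: S = E(K, 5) = 15; 7 ⊕ 15 = 8.
C2: S = E(K, 15) = 9; 0 ⊕ 9 = 9.
So the input to E for block 2 is 15.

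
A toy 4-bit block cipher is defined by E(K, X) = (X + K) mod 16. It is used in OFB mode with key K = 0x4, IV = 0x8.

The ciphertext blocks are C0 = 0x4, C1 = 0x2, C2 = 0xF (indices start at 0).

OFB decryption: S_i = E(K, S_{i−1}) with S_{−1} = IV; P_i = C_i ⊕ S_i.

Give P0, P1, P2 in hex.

P0 = 0x8, P1 = 0x2, P2 = 0xB

P0: S = E(K, 0x8) = 0xC; 0x4 ⊕ 0xC = 0x8.
P1: S = E(K, 0xC) = 0x0; 0x2 ⊕ 0x0 = 0x2.
P2: S = E(K, 0x0) = 0x4; 0xF ⊕ 0x4 = 0xB.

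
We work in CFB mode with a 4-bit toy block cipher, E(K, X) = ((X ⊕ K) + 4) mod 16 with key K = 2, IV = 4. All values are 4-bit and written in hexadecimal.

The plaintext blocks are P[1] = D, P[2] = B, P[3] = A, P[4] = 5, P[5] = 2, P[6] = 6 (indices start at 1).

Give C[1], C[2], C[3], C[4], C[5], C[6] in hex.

C[1] = 7, C[2] = 2, C[3] = E, C[4] = 5, C[5] = 9, C[6] = 9

CFB encryption: C_i = P_i ⊕ E(K, C_{i−1}), with C_{0} = IV.
C[1]: E(K, 4) = A; D ⊕ A = 7.
C[2]: E(K, 7) = 9; B ⊕ 9 = 2.
C[3]: E(K, 2) = 4; A ⊕ 4 = E.
C[4]: E(K, E) = 0; 5 ⊕ 0 = 5.
C[5]: E(K, 5) = B; 2 ⊕ B = 9.
C[6]: E(K, 9) = F; 6 ⊕ F = 9.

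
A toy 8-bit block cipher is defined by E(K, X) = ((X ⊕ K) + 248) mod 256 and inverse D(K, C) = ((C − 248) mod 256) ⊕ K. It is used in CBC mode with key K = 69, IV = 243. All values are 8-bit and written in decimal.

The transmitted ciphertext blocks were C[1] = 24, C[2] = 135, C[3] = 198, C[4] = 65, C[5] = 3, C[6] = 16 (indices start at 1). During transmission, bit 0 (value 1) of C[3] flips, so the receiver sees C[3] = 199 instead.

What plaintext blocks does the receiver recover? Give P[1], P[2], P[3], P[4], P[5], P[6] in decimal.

P[1] = 150, P[2] = 210, P[3] = 13, P[4] = 203, P[5] = 15, P[6] = 94

CBC decryption: P_i = D(K, C_i) ⊕ C_{i−1}, with C_{0} = IV.
Only C[3] changed, to 199. In CBC, a change in C_i garbles P_i and flips the same bit in P_{i+1}. Decrypting the received ciphertext:
P[1]: D(K, 24) = 101; 101 ⊕ 243 = 150.
P[2]: D(K, 135) = 202; 202 ⊕ 24 = 210.
P[3]: D(K, 199) = 138; 138 ⊕ 135 = 13.
P[4]: D(K, 65) = 12; 12 ⊕ 199 = 203.
P[5]: D(K, 3) = 78; 78 ⊕ 65 = 15.
P[6]: D(K, 16) = 93; 93 ⊕ 3 = 94.
Blocks that differ from the original plaintext: P[3], P[4].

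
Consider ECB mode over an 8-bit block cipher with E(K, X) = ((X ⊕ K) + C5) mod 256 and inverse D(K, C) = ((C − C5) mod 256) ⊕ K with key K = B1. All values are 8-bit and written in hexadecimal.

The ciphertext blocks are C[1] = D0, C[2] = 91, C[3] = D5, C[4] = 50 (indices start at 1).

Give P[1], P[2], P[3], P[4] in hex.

P[1] = BA, P[2] = 7D, P[3] = A1, P[4] = 3A

ECB decryption: P_i = D(K, C_i).
P[1]: D(K, D0) = BA.
P[2]: D(K, 91) = 7D.
P[3]: D(K, D5) = A1.
P[4]: D(K, 50) = 3A.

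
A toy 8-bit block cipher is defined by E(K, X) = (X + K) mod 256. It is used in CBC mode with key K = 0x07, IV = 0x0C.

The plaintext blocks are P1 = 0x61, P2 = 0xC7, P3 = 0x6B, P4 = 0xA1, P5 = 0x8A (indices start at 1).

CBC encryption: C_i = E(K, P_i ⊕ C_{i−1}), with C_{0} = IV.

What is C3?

C1: P1 ⊕ 0x0C = 0x6D; E(K, 0x6D) = 0x74.
C2: P2 ⊕ 0x74 = 0xB3; E(K, 0xB3) = 0xBA.
C3: P3 ⊕ 0xBA = 0xD1; E(K, 0xD1) = 0xD8.

C3 = 0xD8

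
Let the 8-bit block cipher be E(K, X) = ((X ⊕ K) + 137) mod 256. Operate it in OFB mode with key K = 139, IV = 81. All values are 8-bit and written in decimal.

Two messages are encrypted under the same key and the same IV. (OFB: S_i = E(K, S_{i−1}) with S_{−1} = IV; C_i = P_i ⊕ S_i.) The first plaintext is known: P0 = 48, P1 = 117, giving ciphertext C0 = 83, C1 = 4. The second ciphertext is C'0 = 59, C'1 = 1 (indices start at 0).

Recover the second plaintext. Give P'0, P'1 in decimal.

P'0 = 88, P'1 = 112

In OFB with a reused IV, both messages share the same keystream S_i, so C_i ⊕ C'_i = P_i ⊕ P'_i and thus P'_i = P_i ⊕ C_i ⊕ C'_i.
P'0: 48 ⊕ 83 ⊕ 59 = 88.
P'1: 117 ⊕ 4 ⊕ 1 = 112.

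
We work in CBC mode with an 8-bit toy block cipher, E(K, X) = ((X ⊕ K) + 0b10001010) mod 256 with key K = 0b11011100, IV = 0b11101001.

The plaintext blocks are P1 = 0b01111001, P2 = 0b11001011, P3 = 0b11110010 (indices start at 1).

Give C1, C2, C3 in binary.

C1 = 0b11010110, C2 = 0b01001011, C3 = 0b11101111

CBC encryption: C_i = E(K, P_i ⊕ C_{i−1}), with C_{0} = IV.
C1: P1 ⊕ 0b11101001 = 0b10010000; E(K, 0b10010000) = 0b11010110.
C2: P2 ⊕ 0b11010110 = 0b00011101; E(K, 0b00011101) = 0b01001011.
C3: P3 ⊕ 0b01001011 = 0b10111001; E(K, 0b10111001) = 0b11101111.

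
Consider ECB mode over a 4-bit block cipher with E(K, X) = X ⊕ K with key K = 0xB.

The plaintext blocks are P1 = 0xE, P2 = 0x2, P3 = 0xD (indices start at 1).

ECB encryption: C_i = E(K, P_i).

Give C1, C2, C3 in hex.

C1: E(K, 0xE) = 0x5.
C2: E(K, 0x2) = 0x9.
C3: E(K, 0xD) = 0x6.

C1 = 0x5, C2 = 0x9, C3 = 0x6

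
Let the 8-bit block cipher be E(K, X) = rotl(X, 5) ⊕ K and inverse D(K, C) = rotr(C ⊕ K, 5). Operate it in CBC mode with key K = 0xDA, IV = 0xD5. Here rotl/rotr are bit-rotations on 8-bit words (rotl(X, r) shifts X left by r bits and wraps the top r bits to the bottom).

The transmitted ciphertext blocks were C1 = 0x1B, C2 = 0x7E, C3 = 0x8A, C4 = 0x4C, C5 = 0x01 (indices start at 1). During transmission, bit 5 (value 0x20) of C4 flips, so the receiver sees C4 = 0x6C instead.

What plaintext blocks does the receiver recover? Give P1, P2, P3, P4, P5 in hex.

CBC decryption: P_i = D(K, C_i) ⊕ C_{i−1}, with C_{0} = IV.
Only C4 changed, to 0x6C. In CBC, a change in C_i garbles P_i and flips the same bit in P_{i+1}. Decrypting the received ciphertext:
P1: D(K, 0x1B) = 0x0E; 0x0E ⊕ 0xD5 = 0xDB.
P2: D(K, 0x7E) = 0x25; 0x25 ⊕ 0x1B = 0x3E.
P3: D(K, 0x8A) = 0x82; 0x82 ⊕ 0x7E = 0xFC.
P4: D(K, 0x6C) = 0xB5; 0xB5 ⊕ 0x8A = 0x3F.
P5: D(K, 0x01) = 0xDE; 0xDE ⊕ 0x6C = 0xB2.
Blocks that differ from the original plaintext: P4, P5.

P1 = 0xDB, P2 = 0x3E, P3 = 0xFC, P4 = 0x3F, P5 = 0xB2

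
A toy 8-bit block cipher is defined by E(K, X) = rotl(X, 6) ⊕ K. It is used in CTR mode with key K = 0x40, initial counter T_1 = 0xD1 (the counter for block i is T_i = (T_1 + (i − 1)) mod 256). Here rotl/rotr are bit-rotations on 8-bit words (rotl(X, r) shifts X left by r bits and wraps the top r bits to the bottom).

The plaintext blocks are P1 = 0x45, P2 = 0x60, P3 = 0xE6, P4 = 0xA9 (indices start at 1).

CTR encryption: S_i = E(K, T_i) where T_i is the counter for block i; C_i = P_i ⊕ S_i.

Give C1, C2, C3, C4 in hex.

C1: T = 0xD1, S = E(K, T) = 0x34; 0x45 ⊕ 0x34 = 0x71.
C2: T = 0xD2, S = E(K, T) = 0xF4; 0x60 ⊕ 0xF4 = 0x94.
C3: T = 0xD3, S = E(K, T) = 0xB4; 0xE6 ⊕ 0xB4 = 0x52.
C4: T = 0xD4, S = E(K, T) = 0x75; 0xA9 ⊕ 0x75 = 0xDC.

C1 = 0x71, C2 = 0x94, C3 = 0x52, C4 = 0xDC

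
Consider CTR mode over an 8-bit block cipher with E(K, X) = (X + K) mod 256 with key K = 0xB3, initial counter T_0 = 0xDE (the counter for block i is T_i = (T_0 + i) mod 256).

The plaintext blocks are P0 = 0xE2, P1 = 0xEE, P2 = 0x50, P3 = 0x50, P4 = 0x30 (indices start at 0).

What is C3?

C3 = 0xC4

CTR encryption: S_i = E(K, T_i) where T_i is the counter for block i; C_i = P_i ⊕ S_i.
C0: T = 0xDE, S = E(K, T) = 0x91; 0xE2 ⊕ 0x91 = 0x73.
C1: T = 0xDF, S = E(K, T) = 0x92; 0xEE ⊕ 0x92 = 0x7C.
C2: T = 0xE0, S = E(K, T) = 0x93; 0x50 ⊕ 0x93 = 0xC3.
C3: T = 0xE1, S = E(K, T) = 0x94; 0x50 ⊕ 0x94 = 0xC4.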